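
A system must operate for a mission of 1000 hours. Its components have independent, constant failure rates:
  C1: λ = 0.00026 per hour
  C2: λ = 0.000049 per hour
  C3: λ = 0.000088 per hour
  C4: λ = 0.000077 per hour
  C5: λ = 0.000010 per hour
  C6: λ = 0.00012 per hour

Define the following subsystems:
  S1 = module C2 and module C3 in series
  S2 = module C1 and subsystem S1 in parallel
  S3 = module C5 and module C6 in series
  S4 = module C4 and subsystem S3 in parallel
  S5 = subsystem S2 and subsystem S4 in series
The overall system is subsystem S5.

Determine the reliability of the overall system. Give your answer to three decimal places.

0.962

R(C1) = exp(−0.00026 × 1000) = 0.77105
R(C2) = exp(−0.000049 × 1000) = 0.95218
R(C3) = exp(−0.000088 × 1000) = 0.91576
R(C4) = exp(−0.000077 × 1000) = 0.92589
R(C5) = exp(−0.000010 × 1000) = 0.99005
R(C6) = exp(−0.00012 × 1000) = 0.88692
Series (C2 and C3): 0.95218 × 0.91576 = 0.87197
Parallel (C1 and [0.87197]): 1 − (1 − 0.77105)(1 − 0.87197) = 0.97069
Series (C5 and C6): 0.99005 × 0.88692 = 0.87810
Parallel (C4 and [0.87810]): 1 − (1 − 0.92589)(1 − 0.87810) = 0.99097
Series ([0.97069] and [0.99097]): 0.97069 × 0.99097 = 0.962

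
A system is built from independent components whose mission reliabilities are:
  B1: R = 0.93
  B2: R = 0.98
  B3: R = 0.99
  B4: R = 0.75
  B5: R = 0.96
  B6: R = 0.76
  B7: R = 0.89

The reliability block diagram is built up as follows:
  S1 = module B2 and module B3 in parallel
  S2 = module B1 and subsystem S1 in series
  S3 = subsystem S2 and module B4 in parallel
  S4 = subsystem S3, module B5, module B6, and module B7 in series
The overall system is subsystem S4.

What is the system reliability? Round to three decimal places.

0.638

Parallel (B2 and B3): 1 − (1 − 0.98000)(1 − 0.99000) = 0.99980
Series (B1 and [0.99980]): 0.93000 × 0.99980 = 0.92981
Parallel ([0.92981] and B4): 1 − (1 − 0.92981)(1 − 0.75000) = 0.98245
Series ([0.98245], B5, B6, and B7): 0.98245 × 0.96000 × 0.76000 × 0.89000 = 0.638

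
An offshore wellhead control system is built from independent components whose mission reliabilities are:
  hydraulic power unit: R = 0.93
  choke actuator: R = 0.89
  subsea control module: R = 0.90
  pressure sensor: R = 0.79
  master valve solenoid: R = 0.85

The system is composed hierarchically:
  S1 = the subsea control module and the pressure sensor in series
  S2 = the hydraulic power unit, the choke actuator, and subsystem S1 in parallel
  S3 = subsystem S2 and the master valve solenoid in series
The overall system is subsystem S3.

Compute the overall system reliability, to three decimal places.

Series (subsea control module and pressure sensor): 0.90000 × 0.79000 = 0.71100
Parallel (hydraulic power unit, choke actuator, and [0.71100]): 1 − (1 − 0.93000)(1 − 0.89000)(1 − 0.71100) = 0.99777
Series ([0.99777] and master valve solenoid): 0.99777 × 0.85000 = 0.848

0.848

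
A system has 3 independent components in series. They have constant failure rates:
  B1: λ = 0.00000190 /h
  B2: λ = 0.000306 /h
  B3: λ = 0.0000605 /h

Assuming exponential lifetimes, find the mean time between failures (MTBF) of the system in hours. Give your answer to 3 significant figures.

Series of exponential components: λ_sys = Σ λ_i
λ_sys = 0.00000190 + 0.000306 + 0.0000605 = 3.6840e-04 /h
MTBF = 1 / λ_sys = 2710 h

2710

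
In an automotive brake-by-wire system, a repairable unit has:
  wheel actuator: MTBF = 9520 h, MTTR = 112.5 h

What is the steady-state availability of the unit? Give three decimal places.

A(wheel actuator) = MTBF/(MTBF+MTTR) = 9520/(9520+112.5) = 0.988

0.988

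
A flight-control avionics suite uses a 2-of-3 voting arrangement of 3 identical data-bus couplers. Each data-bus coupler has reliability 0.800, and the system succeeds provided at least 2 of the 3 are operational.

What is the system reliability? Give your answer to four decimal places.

R = Σ_{i=2}^{3} C(3,i) p^i (1−p)^{3−i} with p = 0.800
C(3,2)·0.800^2·0.200^1 = 0.384000
C(3,3)·0.800^3·0.200^0 = 0.512000
Sum = 0.8960

0.8960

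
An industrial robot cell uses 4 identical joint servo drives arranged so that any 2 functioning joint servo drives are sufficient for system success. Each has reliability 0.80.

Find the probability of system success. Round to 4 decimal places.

R = Σ_{i=2}^{4} C(4,i) p^i (1−p)^{4−i} with p = 0.80
C(4,2)·0.80^2·0.20^2 = 0.153600
C(4,3)·0.80^3·0.20^1 = 0.409600
C(4,4)·0.80^4·0.20^0 = 0.409600
Sum = 0.9728

0.9728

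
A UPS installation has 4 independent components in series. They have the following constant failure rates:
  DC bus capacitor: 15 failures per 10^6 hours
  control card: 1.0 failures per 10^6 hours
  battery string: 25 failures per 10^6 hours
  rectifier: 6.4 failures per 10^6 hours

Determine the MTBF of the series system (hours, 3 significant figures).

Series of exponential components: λ_sys = Σ λ_i
λ_sys = 0.000015 + 0.0000010 + 0.000025 + 0.0000064 = 4.7400e-05 /h
MTBF = 1 / λ_sys = 21100 h

21100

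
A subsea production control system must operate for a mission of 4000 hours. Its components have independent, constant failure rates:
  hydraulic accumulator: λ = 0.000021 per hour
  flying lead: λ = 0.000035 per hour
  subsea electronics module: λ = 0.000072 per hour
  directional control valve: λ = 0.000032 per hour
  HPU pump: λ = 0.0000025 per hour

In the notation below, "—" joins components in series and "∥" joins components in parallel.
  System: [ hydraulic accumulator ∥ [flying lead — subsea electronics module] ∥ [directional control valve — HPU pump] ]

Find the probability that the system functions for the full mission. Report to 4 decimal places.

0.9964

R(hydraulic accumulator) = exp(−0.000021 × 4000) = 0.919431
R(flying lead) = exp(−0.000035 × 4000) = 0.869358
R(subsea electronics module) = exp(−0.000072 × 4000) = 0.749762
R(directional control valve) = exp(−0.000032 × 4000) = 0.879853
R(HPU pump) = exp(−0.0000025 × 4000) = 0.990050
Series (flying lead and subsea electronics module): 0.869358 × 0.749762 = 0.651812
Series (directional control valve and HPU pump): 0.879853 × 0.990050 = 0.871098
Parallel (hydraulic accumulator, [0.651812], and [0.871098]): 1 − (1 − 0.919431)(1 − 0.651812)(1 − 0.871098) = 0.9964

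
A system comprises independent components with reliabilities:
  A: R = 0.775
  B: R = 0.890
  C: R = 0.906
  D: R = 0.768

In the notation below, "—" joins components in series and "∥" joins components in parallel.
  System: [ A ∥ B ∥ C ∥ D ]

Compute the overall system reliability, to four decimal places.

Parallel (A, B, C, and D): 1 − (1 − 0.775000)(1 − 0.890000)(1 − 0.906000)(1 − 0.768000) = 0.9995

0.9995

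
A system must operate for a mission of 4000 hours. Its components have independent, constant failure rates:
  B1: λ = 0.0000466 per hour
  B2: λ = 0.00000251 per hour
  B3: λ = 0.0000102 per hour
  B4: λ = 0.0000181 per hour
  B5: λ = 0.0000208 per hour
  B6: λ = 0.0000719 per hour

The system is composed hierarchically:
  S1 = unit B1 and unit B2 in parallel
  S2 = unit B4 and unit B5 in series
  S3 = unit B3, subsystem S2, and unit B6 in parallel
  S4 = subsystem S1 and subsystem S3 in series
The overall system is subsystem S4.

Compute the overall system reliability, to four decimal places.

0.9969

R(B1) = exp(−0.0000466 × 4000) = 0.829942
R(B2) = exp(−0.00000251 × 4000) = 0.990010
R(B3) = exp(−0.0000102 × 4000) = 0.960021
R(B4) = exp(−0.0000181 × 4000) = 0.930159
R(B5) = exp(−0.0000208 × 4000) = 0.920167
R(B6) = exp(−0.0000719 × 4000) = 0.750062
Parallel (B1 and B2): 1 − (1 − 0.829942)(1 − 0.990010) = 0.998301
Series (B4 and B5): 0.930159 × 0.920167 = 0.855902
Parallel (B3, [0.855902], and B6): 1 − (1 − 0.960021)(1 − 0.855902)(1 − 0.750062) = 0.998560
Series ([0.998301] and [0.998560]): 0.998301 × 0.998560 = 0.9969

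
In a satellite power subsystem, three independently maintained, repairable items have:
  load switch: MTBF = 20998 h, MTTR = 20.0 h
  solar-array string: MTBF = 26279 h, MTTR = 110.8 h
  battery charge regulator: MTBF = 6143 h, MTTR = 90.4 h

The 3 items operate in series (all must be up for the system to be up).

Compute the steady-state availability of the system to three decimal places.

0.980

A(load switch) = MTBF/(MTBF+MTTR) = 20998/(20998+20.0) = 0.999048
A(solar-array string) = MTBF/(MTBF+MTTR) = 26279/(26279+110.8) = 0.995801
A(battery charge regulator) = MTBF/(MTBF+MTTR) = 6143/(6143+90.4) = 0.985497
Series availability: 0.999048 × 0.995801 × 0.985497 = 0.980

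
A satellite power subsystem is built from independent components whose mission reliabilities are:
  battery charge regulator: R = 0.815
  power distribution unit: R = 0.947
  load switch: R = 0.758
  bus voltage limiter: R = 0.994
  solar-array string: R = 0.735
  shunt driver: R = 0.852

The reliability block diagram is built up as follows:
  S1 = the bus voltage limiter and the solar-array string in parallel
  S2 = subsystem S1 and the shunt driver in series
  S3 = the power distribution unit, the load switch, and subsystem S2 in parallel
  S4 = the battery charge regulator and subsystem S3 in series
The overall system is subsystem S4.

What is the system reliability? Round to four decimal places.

0.8134

Parallel (bus voltage limiter and solar-array string): 1 − (1 − 0.994000)(1 − 0.735000) = 0.998410
Series ([0.998410] and shunt driver): 0.998410 × 0.852000 = 0.850645
Parallel (power distribution unit, load switch, and [0.850645]): 1 − (1 − 0.947000)(1 − 0.758000)(1 − 0.850645) = 0.998084
Series (battery charge regulator and [0.998084]): 0.815000 × 0.998084 = 0.8134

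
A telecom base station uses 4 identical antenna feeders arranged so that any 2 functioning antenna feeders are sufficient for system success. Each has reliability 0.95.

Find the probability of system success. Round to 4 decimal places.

0.9995

R = Σ_{i=2}^{4} C(4,i) p^i (1−p)^{4−i} with p = 0.95
C(4,2)·0.95^2·0.05^2 = 0.013538
C(4,3)·0.95^3·0.05^1 = 0.171475
C(4,4)·0.95^4·0.05^0 = 0.814506
Sum = 0.9995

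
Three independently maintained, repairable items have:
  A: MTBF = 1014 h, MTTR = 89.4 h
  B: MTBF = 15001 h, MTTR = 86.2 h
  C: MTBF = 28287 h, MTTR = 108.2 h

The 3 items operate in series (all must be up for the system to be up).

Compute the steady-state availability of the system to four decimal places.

A(A) = MTBF/(MTBF+MTTR) = 1014/(1014+89.4) = 0.918978
A(B) = MTBF/(MTBF+MTTR) = 15001/(15001+86.2) = 0.994287
A(C) = MTBF/(MTBF+MTTR) = 28287/(28287+108.2) = 0.996189
Series availability: 0.918978 × 0.994287 × 0.996189 = 0.9102

0.9102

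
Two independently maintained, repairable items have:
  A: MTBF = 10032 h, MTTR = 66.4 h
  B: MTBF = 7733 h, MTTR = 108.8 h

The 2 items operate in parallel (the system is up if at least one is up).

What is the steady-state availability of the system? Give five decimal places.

0.99991

A(A) = MTBF/(MTBF+MTTR) = 10032/(10032+66.4) = 0.993425
A(B) = MTBF/(MTBF+MTTR) = 7733/(7733+108.8) = 0.986126
Parallel availability: 1 − (1 − 0.993425)(1 − 0.986126) = 0.99991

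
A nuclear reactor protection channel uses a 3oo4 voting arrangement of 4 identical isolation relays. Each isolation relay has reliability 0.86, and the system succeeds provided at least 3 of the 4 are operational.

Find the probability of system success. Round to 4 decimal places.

0.9032

R = Σ_{i=3}^{4} C(4,i) p^i (1−p)^{4−i} with p = 0.86
C(4,3)·0.86^3·0.14^1 = 0.356191
C(4,4)·0.86^4·0.14^0 = 0.547008
Sum = 0.9032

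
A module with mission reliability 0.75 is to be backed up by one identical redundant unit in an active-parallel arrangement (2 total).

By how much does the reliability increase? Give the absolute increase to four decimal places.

0.1875

R_before = 0.75
R_after = 1 − (1 − 0.75)^2 = 0.9375
ΔR = 0.9375 − 0.75 = 0.1875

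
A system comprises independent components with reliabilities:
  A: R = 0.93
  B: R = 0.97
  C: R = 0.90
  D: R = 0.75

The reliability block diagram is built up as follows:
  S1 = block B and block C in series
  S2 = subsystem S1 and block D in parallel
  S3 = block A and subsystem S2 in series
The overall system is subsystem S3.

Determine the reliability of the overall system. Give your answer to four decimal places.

0.9005

Series (B and C): 0.970000 × 0.900000 = 0.873000
Parallel ([0.873000] and D): 1 − (1 − 0.873000)(1 − 0.750000) = 0.968250
Series (A and [0.968250]): 0.930000 × 0.968250 = 0.9005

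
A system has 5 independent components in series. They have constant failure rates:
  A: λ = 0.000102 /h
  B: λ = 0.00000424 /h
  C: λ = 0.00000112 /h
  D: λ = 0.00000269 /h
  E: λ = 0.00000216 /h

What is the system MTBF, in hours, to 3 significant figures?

Series of exponential components: λ_sys = Σ λ_i
λ_sys = 0.000102 + 0.00000424 + 0.00000112 + 0.00000269 + 0.00000216 = 1.1221e-04 /h
MTBF = 1 / λ_sys = 8910 h

8910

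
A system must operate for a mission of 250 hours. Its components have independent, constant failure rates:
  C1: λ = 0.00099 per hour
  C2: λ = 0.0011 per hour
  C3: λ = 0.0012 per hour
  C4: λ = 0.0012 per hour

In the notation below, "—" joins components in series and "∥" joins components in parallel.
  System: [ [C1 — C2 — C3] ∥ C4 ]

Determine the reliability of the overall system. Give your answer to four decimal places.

R(C1) = exp(−0.00099 × 250) = 0.780750
R(C2) = exp(−0.0011 × 250) = 0.759572
R(C3) = exp(−0.0012 × 250) = 0.740818
R(C4) = exp(−0.0012 × 250) = 0.740818
Series (C1, C2, and C3): 0.780750 × 0.759572 × 0.740818 = 0.439332
Parallel ([0.439332] and C4): 1 − (1 − 0.439332)(1 − 0.740818) = 0.8547

0.8547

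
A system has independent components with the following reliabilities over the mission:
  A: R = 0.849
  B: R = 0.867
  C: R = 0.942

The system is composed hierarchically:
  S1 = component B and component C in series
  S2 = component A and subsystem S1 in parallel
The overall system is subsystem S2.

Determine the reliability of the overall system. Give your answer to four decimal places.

0.9723

Series (B and C): 0.867000 × 0.942000 = 0.816714
Parallel (A and [0.816714]): 1 − (1 − 0.849000)(1 − 0.816714) = 0.9723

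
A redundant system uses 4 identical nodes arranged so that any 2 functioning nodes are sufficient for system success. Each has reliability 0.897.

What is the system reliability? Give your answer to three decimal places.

0.996

R = Σ_{i=2}^{4} C(4,i) p^i (1−p)^{4−i} with p = 0.897
C(4,2)·0.897^2·0.103^2 = 0.05122
C(4,3)·0.897^3·0.103^1 = 0.29735
C(4,4)·0.897^4·0.103^0 = 0.64740
Sum = 0.996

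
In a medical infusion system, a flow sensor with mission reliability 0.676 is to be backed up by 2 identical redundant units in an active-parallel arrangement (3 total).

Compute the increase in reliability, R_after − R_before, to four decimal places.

R_before = 0.676
R_after = 1 − (1 − 0.676)^3 = 0.9660
ΔR = 0.9660 − 0.676 = 0.2900

0.2900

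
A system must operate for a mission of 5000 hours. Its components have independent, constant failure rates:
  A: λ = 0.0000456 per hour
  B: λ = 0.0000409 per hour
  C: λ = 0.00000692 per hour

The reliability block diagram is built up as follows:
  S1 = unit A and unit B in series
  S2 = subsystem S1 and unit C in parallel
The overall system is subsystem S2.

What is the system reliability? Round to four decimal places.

R(A) = exp(−0.0000456 × 5000) = 0.796124
R(B) = exp(−0.0000409 × 5000) = 0.815055
R(C) = exp(−0.00000692 × 5000) = 0.965992
Series (A and B): 0.796124 × 0.815055 = 0.648885
Parallel ([0.648885] and C): 1 − (1 − 0.648885)(1 − 0.965992) = 0.9881

0.9881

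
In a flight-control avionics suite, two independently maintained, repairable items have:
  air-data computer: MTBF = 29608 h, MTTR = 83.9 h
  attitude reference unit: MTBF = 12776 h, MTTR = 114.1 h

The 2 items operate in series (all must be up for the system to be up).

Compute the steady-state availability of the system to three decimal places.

0.988

A(air-data computer) = MTBF/(MTBF+MTTR) = 29608/(29608+83.9) = 0.997174
A(attitude reference unit) = MTBF/(MTBF+MTTR) = 12776/(12776+114.1) = 0.991148
Series availability: 0.997174 × 0.991148 = 0.988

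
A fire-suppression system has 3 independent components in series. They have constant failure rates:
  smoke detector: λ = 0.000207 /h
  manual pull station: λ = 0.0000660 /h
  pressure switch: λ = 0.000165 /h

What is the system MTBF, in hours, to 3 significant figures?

2280

Series of exponential components: λ_sys = Σ λ_i
λ_sys = 0.000207 + 0.0000660 + 0.000165 = 4.3800e-04 /h
MTBF = 1 / λ_sys = 2280 h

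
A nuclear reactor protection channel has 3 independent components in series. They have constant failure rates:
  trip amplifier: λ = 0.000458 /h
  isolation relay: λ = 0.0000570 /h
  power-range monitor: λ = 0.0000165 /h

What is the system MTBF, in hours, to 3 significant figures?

1880

Series of exponential components: λ_sys = Σ λ_i
λ_sys = 0.000458 + 0.0000570 + 0.0000165 = 5.3150e-04 /h
MTBF = 1 / λ_sys = 1880 h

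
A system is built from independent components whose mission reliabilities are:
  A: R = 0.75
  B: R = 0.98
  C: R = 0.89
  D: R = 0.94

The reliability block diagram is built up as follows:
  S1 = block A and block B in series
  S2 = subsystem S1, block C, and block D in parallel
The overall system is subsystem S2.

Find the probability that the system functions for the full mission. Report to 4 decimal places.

0.9983

Series (A and B): 0.750000 × 0.980000 = 0.735000
Parallel ([0.735000], C, and D): 1 − (1 − 0.735000)(1 − 0.890000)(1 − 0.940000) = 0.9983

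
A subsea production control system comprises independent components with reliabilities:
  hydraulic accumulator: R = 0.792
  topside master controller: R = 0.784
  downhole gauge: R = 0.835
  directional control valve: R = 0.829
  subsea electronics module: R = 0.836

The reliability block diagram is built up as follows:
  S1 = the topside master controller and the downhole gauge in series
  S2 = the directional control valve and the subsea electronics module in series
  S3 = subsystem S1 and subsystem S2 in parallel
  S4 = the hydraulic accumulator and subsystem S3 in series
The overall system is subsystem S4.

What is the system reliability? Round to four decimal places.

0.7080

Series (topside master controller and downhole gauge): 0.784000 × 0.835000 = 0.654640
Series (directional control valve and subsea electronics module): 0.829000 × 0.836000 = 0.693044
Parallel ([0.654640] and [0.693044]): 1 − (1 − 0.654640)(1 − 0.693044) = 0.893990
Series (hydraulic accumulator and [0.893990]): 0.792000 × 0.893990 = 0.7080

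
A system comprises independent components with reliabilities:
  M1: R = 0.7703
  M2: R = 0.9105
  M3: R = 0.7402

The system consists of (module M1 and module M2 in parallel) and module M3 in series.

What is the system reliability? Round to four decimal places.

0.7250

Parallel (M1 and M2): 1 − (1 − 0.770300)(1 − 0.910500) = 0.979442
Series ([0.979442] and M3): 0.979442 × 0.740200 = 0.7250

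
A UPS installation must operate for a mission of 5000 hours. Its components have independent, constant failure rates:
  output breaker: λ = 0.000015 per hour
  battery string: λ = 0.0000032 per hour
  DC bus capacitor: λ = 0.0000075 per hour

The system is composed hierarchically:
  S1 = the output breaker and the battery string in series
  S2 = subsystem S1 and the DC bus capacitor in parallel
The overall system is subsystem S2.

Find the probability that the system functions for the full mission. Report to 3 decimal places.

0.997

R(output breaker) = exp(−0.000015 × 5000) = 0.92774
R(battery string) = exp(−0.0000032 × 5000) = 0.98413
R(DC bus capacitor) = exp(−0.0000075 × 5000) = 0.96319
Series (output breaker and battery string): 0.92774 × 0.98413 = 0.91302
Parallel ([0.91302] and DC bus capacitor): 1 − (1 − 0.91302)(1 − 0.96319) = 0.997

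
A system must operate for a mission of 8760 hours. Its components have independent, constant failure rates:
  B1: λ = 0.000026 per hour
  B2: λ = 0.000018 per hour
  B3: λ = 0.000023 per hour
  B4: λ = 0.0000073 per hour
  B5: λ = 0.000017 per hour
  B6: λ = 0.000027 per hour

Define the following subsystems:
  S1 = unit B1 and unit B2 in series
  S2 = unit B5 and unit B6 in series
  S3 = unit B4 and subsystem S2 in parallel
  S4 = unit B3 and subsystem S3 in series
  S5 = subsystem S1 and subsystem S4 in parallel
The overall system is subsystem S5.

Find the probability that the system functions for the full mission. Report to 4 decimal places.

R(B1) = exp(−0.000026 × 8760) = 0.796315
R(B2) = exp(−0.000018 × 8760) = 0.854123
R(B3) = exp(−0.000023 × 8760) = 0.817520
R(B4) = exp(−0.0000073 × 8760) = 0.938054
R(B5) = exp(−0.000017 × 8760) = 0.861638
R(B6) = exp(−0.000027 × 8760) = 0.789370
Series (B1 and B2): 0.796315 × 0.854123 = 0.680151
Series (B5 and B6): 0.861638 × 0.789370 = 0.680151
Parallel (B4 and [0.680151]): 1 − (1 − 0.938054)(1 − 0.680151) = 0.980187
Series (B3 and [0.980187]): 0.817520 × 0.980187 = 0.801322
Parallel ([0.680151] and [0.801322]): 1 − (1 − 0.680151)(1 − 0.801322) = 0.9365

0.9365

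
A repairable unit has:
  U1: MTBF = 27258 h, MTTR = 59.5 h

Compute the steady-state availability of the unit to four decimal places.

0.9978

A(U1) = MTBF/(MTBF+MTTR) = 27258/(27258+59.5) = 0.9978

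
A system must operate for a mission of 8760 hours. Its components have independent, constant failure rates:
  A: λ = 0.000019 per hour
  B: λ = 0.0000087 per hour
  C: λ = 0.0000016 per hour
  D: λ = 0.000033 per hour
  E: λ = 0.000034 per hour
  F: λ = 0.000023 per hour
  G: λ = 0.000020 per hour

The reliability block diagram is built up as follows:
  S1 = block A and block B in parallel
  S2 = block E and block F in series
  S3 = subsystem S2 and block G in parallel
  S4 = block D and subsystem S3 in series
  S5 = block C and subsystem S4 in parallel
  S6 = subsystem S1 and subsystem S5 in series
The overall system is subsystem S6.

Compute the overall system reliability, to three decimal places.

R(A) = exp(−0.000019 × 8760) = 0.84667
R(B) = exp(−0.0000087 × 8760) = 0.92662
R(C) = exp(−0.0000016 × 8760) = 0.98608
R(D) = exp(−0.000033 × 8760) = 0.74895
R(E) = exp(−0.000034 × 8760) = 0.74242
R(F) = exp(−0.000023 × 8760) = 0.81752
R(G) = exp(−0.000020 × 8760) = 0.83929
Parallel (A and B): 1 − (1 − 0.84667)(1 − 0.92662) = 0.98875
Series (E and F): 0.74242 × 0.81752 = 0.60694
Parallel ([0.60694] and G): 1 − (1 − 0.60694)(1 − 0.83929) = 0.93683
Series (D and [0.93683]): 0.74895 × 0.93683 = 0.70164
Parallel (C and [0.70164]): 1 − (1 − 0.98608)(1 − 0.70164) = 0.99585
Series ([0.98875] and [0.99585]): 0.98875 × 0.99585 = 0.985

0.985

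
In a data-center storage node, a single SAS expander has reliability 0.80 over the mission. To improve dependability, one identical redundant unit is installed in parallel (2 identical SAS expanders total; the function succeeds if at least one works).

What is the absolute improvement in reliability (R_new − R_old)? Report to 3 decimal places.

0.160

R_before = 0.80
R_after = 1 − (1 − 0.80)^2 = 0.960
ΔR = 0.960 − 0.80 = 0.160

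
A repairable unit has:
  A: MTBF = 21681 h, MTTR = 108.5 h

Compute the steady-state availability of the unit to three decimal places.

0.995

A(A) = MTBF/(MTBF+MTTR) = 21681/(21681+108.5) = 0.995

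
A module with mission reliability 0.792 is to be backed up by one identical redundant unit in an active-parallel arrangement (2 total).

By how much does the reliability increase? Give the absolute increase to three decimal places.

R_before = 0.792
R_after = 1 − (1 − 0.792)^2 = 0.957
ΔR = 0.957 − 0.792 = 0.165

0.165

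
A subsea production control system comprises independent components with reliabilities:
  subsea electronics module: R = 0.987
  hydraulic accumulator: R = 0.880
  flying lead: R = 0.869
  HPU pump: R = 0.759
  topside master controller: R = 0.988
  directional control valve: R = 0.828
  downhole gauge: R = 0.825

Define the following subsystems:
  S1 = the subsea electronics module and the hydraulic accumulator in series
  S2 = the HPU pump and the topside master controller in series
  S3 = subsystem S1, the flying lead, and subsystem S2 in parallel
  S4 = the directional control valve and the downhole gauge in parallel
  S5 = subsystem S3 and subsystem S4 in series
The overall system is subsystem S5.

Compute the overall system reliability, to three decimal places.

0.966

Series (subsea electronics module and hydraulic accumulator): 0.98700 × 0.88000 = 0.86856
Series (HPU pump and topside master controller): 0.75900 × 0.98800 = 0.74989
Parallel ([0.86856], flying lead, and [0.74989]): 1 − (1 − 0.86856)(1 − 0.86900)(1 − 0.74989) = 0.99569
Parallel (directional control valve and downhole gauge): 1 − (1 − 0.82800)(1 − 0.82500) = 0.96990
Series ([0.99569] and [0.96990]): 0.99569 × 0.96990 = 0.966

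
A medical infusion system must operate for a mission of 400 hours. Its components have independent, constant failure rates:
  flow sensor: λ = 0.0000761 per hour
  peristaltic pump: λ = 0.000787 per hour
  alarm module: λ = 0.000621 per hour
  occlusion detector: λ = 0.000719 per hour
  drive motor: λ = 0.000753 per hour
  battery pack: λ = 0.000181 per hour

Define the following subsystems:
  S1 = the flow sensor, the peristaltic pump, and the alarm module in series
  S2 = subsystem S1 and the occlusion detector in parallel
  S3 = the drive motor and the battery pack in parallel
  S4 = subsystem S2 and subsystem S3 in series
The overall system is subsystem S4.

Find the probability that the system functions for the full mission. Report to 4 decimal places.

R(flow sensor) = exp(−0.0000761 × 400) = 0.970019
R(peristaltic pump) = exp(−0.000787 × 400) = 0.729935
R(alarm module) = exp(−0.000621 × 400) = 0.780048
R(occlusion detector) = exp(−0.000719 × 400) = 0.750062
R(drive motor) = exp(−0.000753 × 400) = 0.739930
R(battery pack) = exp(−0.000181 × 400) = 0.930159
Series (flow sensor, peristaltic pump, and alarm module): 0.970019 × 0.729935 × 0.780048 = 0.552314
Parallel ([0.552314] and occlusion detector): 1 − (1 − 0.552314)(1 − 0.750062) = 0.888106
Parallel (drive motor and battery pack): 1 − (1 − 0.739930)(1 − 0.930159) = 0.981836
Series ([0.888106] and [0.981836]): 0.888106 × 0.981836 = 0.8720

0.8720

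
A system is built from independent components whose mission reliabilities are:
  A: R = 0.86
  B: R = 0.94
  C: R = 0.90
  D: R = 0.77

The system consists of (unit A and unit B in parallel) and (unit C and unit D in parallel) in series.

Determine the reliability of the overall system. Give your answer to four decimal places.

Parallel (A and B): 1 − (1 − 0.860000)(1 − 0.940000) = 0.991600
Parallel (C and D): 1 − (1 − 0.900000)(1 − 0.770000) = 0.977000
Series ([0.991600] and [0.977000]): 0.991600 × 0.977000 = 0.9688

0.9688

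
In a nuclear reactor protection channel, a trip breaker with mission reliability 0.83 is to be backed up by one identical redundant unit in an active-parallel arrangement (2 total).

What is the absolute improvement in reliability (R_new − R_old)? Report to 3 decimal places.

0.141

R_before = 0.83
R_after = 1 − (1 − 0.83)^2 = 0.971
ΔR = 0.971 − 0.83 = 0.141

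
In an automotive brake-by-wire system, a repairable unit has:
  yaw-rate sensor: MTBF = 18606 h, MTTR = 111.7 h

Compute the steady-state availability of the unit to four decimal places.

A(yaw-rate sensor) = MTBF/(MTBF+MTTR) = 18606/(18606+111.7) = 0.9940

0.9940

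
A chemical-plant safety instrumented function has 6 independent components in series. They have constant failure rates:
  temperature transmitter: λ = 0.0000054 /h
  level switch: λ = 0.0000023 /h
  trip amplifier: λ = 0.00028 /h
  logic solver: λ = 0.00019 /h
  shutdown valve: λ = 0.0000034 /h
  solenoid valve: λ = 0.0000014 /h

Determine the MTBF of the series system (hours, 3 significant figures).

Series of exponential components: λ_sys = Σ λ_i
λ_sys = 0.0000054 + 0.0000023 + 0.00028 + 0.00019 + 0.0000034 + 0.0000014 = 4.8250e-04 /h
MTBF = 1 / λ_sys = 2070 h

2070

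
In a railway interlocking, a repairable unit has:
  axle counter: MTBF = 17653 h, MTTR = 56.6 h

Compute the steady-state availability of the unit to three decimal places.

A(axle counter) = MTBF/(MTBF+MTTR) = 17653/(17653+56.6) = 0.997

0.997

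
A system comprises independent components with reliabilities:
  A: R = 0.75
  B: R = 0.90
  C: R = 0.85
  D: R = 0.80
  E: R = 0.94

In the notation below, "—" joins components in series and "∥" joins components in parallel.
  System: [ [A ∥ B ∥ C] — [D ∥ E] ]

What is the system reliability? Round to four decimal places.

0.9843

Parallel (A, B, and C): 1 − (1 − 0.750000)(1 − 0.900000)(1 − 0.850000) = 0.996250
Parallel (D and E): 1 − (1 − 0.800000)(1 − 0.940000) = 0.988000
Series ([0.996250] and [0.988000]): 0.996250 × 0.988000 = 0.9843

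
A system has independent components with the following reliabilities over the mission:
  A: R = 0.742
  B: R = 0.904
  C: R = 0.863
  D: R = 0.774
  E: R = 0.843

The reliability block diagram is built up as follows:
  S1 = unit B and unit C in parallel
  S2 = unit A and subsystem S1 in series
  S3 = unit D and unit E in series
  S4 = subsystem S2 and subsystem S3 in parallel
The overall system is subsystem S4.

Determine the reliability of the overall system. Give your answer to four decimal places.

Parallel (B and C): 1 − (1 − 0.904000)(1 − 0.863000) = 0.986848
Series (A and [0.986848]): 0.742000 × 0.986848 = 0.732241
Series (D and E): 0.774000 × 0.843000 = 0.652482
Parallel ([0.732241] and [0.652482]): 1 − (1 − 0.732241)(1 − 0.652482) = 0.9069

0.9069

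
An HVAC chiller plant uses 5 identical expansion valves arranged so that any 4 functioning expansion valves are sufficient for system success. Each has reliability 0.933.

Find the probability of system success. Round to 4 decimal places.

0.9608

R = Σ_{i=4}^{5} C(5,i) p^i (1−p)^{5−i} with p = 0.933
C(5,4)·0.933^4·0.067^1 = 0.253847
C(5,5)·0.933^5·0.067^0 = 0.706982
Sum = 0.9608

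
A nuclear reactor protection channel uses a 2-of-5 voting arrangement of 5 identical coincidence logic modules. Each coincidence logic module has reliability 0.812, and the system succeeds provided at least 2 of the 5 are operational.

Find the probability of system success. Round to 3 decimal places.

R = Σ_{i=2}^{5} C(5,i) p^i (1−p)^{5−i} with p = 0.812
C(5,2)·0.812^2·0.188^3 = 0.04381
C(5,3)·0.812^3·0.188^2 = 0.18923
C(5,4)·0.812^4·0.188^1 = 0.40865
C(5,5)·0.812^5·0.188^0 = 0.35300
Sum = 0.995

0.995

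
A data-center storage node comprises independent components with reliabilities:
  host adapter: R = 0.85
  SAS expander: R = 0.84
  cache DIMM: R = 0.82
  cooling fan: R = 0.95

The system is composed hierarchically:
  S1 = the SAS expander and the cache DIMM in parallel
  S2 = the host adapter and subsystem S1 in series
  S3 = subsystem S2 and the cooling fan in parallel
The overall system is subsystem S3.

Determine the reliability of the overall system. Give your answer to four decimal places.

0.9913

Parallel (SAS expander and cache DIMM): 1 − (1 − 0.840000)(1 − 0.820000) = 0.971200
Series (host adapter and [0.971200]): 0.850000 × 0.971200 = 0.825520
Parallel ([0.825520] and cooling fan): 1 − (1 − 0.825520)(1 − 0.950000) = 0.9913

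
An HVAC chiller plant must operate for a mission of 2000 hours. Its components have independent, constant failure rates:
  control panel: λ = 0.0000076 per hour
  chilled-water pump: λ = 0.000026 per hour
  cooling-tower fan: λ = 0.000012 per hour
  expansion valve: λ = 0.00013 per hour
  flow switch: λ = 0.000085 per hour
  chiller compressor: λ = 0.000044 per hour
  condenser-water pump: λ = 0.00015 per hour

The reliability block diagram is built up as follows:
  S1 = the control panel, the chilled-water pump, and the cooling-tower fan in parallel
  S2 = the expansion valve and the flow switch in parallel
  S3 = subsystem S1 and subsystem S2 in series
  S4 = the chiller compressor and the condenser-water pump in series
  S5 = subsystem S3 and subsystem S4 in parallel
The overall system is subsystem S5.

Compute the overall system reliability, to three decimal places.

0.988

R(control panel) = exp(−0.0000076 × 2000) = 0.98491
R(chilled-water pump) = exp(−0.000026 × 2000) = 0.94933
R(cooling-tower fan) = exp(−0.000012 × 2000) = 0.97629
R(expansion valve) = exp(−0.00013 × 2000) = 0.77105
R(flow switch) = exp(−0.000085 × 2000) = 0.84366
R(chiller compressor) = exp(−0.000044 × 2000) = 0.91576
R(condenser-water pump) = exp(−0.00015 × 2000) = 0.74082
Parallel (control panel, chilled-water pump, and cooling-tower fan): 1 − (1 − 0.98491)(1 − 0.94933)(1 − 0.97629) = 0.99998
Parallel (expansion valve and flow switch): 1 − (1 − 0.77105)(1 − 0.84366) = 0.96421
Series ([0.99998] and [0.96421]): 0.99998 × 0.96421 = 0.96419
Series (chiller compressor and condenser-water pump): 0.91576 × 0.74082 = 0.67841
Parallel ([0.96419] and [0.67841]): 1 − (1 − 0.96419)(1 − 0.67841) = 0.988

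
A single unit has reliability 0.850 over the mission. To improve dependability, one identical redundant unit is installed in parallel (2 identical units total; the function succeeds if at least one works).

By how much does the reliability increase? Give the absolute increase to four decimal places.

R_before = 0.850
R_after = 1 − (1 − 0.850)^2 = 0.9775
ΔR = 0.9775 − 0.850 = 0.1275

0.1275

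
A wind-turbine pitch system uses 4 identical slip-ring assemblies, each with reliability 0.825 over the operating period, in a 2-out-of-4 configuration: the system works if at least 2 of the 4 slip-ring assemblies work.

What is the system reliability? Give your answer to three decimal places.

R = Σ_{i=2}^{4} C(4,i) p^i (1−p)^{4−i} with p = 0.825
C(4,2)·0.825^2·0.175^2 = 0.12506
C(4,3)·0.825^3·0.175^1 = 0.39306
C(4,4)·0.825^4·0.175^0 = 0.46325
Sum = 0.981

0.981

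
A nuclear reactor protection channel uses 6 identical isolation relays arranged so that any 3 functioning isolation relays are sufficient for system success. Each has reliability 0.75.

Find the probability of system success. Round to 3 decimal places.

0.962

R = Σ_{i=3}^{6} C(6,i) p^i (1−p)^{6−i} with p = 0.75
C(6,3)·0.75^3·0.25^3 = 0.13184
C(6,4)·0.75^4·0.25^2 = 0.29663
C(6,5)·0.75^5·0.25^1 = 0.35596
C(6,6)·0.75^6·0.25^0 = 0.17798
Sum = 0.962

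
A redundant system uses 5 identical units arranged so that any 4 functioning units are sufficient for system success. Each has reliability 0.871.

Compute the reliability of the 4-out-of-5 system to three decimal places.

R = Σ_{i=4}^{5} C(5,i) p^i (1−p)^{5−i} with p = 0.871
C(5,4)·0.871^4·0.129^1 = 0.37122
C(5,5)·0.871^5·0.129^0 = 0.50129
Sum = 0.873

0.873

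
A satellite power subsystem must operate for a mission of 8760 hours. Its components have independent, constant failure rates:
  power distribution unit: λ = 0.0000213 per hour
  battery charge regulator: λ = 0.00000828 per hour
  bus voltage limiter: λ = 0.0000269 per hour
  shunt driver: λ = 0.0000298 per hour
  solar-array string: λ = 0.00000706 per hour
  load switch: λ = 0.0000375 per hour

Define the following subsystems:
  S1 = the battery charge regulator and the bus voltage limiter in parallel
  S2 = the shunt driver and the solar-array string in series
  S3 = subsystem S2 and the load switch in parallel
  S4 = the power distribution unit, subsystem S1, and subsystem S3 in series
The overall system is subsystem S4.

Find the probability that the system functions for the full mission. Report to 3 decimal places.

R(power distribution unit) = exp(−0.0000213 × 8760) = 0.82979
R(battery charge regulator) = exp(−0.00000828 × 8760) = 0.93004
R(bus voltage limiter) = exp(−0.0000269 × 8760) = 0.79006
R(shunt driver) = exp(−0.0000298 × 8760) = 0.77024
R(solar-array string) = exp(−0.00000706 × 8760) = 0.94003
R(load switch) = exp(−0.0000375 × 8760) = 0.72000
Parallel (battery charge regulator and bus voltage limiter): 1 − (1 − 0.93004)(1 − 0.79006) = 0.98531
Series (shunt driver and solar-array string): 0.77024 × 0.94003 = 0.72405
Parallel ([0.72405] and load switch): 1 − (1 − 0.72405)(1 − 0.72000) = 0.92273
Series (power distribution unit, [0.98531], and [0.92273]): 0.82979 × 0.98531 × 0.92273 = 0.754

0.754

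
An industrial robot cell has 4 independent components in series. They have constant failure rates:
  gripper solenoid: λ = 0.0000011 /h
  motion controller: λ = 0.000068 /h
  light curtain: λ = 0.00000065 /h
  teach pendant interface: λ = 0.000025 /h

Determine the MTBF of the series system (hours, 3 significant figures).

10600

Series of exponential components: λ_sys = Σ λ_i
λ_sys = 0.0000011 + 0.000068 + 0.00000065 + 0.000025 = 9.4750e-05 /h
MTBF = 1 / λ_sys = 10600 h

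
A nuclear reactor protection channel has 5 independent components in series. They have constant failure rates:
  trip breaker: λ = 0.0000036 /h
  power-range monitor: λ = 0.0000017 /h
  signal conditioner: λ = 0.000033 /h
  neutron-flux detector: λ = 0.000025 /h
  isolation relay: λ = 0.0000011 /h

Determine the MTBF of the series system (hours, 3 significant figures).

15500

Series of exponential components: λ_sys = Σ λ_i
λ_sys = 0.0000036 + 0.0000017 + 0.000033 + 0.000025 + 0.0000011 = 6.4400e-05 /h
MTBF = 1 / λ_sys = 15500 h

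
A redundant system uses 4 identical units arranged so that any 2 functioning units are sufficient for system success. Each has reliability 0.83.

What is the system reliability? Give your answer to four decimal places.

R = Σ_{i=2}^{4} C(4,i) p^i (1−p)^{4−i} with p = 0.83
C(4,2)·0.83^2·0.17^2 = 0.119455
C(4,3)·0.83^3·0.17^1 = 0.388815
C(4,4)·0.83^4·0.17^0 = 0.474583
Sum = 0.9829

0.9829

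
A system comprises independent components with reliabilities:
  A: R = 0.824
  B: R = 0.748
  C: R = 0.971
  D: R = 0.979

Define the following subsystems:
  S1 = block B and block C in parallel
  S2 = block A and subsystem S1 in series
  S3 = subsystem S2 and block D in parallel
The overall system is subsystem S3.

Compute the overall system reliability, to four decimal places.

0.9962

Parallel (B and C): 1 − (1 − 0.748000)(1 − 0.971000) = 0.992692
Series (A and [0.992692]): 0.824000 × 0.992692 = 0.817978
Parallel ([0.817978] and D): 1 − (1 − 0.817978)(1 − 0.979000) = 0.9962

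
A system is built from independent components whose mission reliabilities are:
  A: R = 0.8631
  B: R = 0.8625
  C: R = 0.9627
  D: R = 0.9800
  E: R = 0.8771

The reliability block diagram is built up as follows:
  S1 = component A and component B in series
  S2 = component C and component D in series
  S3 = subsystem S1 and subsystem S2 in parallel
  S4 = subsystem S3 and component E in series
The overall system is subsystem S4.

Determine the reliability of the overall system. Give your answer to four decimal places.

0.8644

Series (A and B): 0.863100 × 0.862500 = 0.744424
Series (C and D): 0.962700 × 0.980000 = 0.943446
Parallel ([0.744424] and [0.943446]): 1 − (1 − 0.744424)(1 − 0.943446) = 0.985546
Series ([0.985546] and E): 0.985546 × 0.877100 = 0.8644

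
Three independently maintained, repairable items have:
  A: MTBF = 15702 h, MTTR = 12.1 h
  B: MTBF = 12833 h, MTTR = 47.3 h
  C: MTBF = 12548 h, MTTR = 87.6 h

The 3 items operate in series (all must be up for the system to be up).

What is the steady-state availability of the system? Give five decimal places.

A(A) = MTBF/(MTBF+MTTR) = 15702/(15702+12.1) = 0.999230
A(B) = MTBF/(MTBF+MTTR) = 12833/(12833+47.3) = 0.996328
A(C) = MTBF/(MTBF+MTTR) = 12548/(12548+87.6) = 0.993067
Series availability: 0.999230 × 0.996328 × 0.993067 = 0.98866

0.98866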